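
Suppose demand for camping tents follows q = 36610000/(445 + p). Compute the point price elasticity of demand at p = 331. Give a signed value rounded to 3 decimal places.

dq/dp = −36610000/(445 + p)² = -60.7962. At p = 331, q = 47177.8.
Ed = (dq/dp)·(p/q) = (-60.7962) × (331/47177.8) = -0.42654…

-0.427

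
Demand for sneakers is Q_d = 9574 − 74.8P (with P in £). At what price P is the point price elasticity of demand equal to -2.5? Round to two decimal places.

91.42

Ed = −74.8P/(9574 − 74.8P). Set this equal to -2.5:
74.8P = 2.5·(9574 − 74.8P) ⇒ 74.8P(1 + 2.5) = 2.5·9574
P = 2.5·9574 / (74.8·3.5) = 91.4247…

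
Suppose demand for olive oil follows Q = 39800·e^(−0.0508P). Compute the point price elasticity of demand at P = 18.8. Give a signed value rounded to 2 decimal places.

-0.96

dQ/dP = −0.0508·Q = -777.997. At P = 18.8, Q = 15314.9.
Ed = (dQ/dP)·(P/Q) = (-777.997) × (18.8/15314.9) = -0.9550…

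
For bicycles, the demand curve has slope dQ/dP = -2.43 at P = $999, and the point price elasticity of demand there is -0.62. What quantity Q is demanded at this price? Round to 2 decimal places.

Ed = (dQ/dP)·(P/Q) ⇒ Q = (dQ/dP)·P/Ed = (-2.43)·999/(-0.62) = 3915.4354…

3915.44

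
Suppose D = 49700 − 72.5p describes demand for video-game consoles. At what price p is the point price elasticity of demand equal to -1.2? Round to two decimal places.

Ed = −72.5p/(49700 − 72.5p). Set this equal to -1.2:
72.5p = 1.2·(49700 − 72.5p) ⇒ 72.5p(1 + 1.2) = 1.2·49700
p = 1.2·49700 / (72.5·2.2) = 373.9184…

373.92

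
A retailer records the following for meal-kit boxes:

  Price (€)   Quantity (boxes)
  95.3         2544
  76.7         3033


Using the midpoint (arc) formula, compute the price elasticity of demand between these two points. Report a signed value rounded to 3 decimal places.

%ΔQ = (3033 − 2544) / [(2544 + 3033)/2] = 489/2788.5 = 0.175363…
%ΔP = (76.7 − 95.3) / [(95.3 + 76.7)/2] = -18.6/86 = -0.216279…
Arc Ed = %ΔQ / %ΔP = (489/2788.5) / (-18.6/86) = -0.81081…

-0.811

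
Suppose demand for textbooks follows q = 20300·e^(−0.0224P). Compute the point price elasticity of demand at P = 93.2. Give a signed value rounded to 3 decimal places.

dq/dP = −0.0224·q = -56.3736. At P = 93.2, q = 2516.68.
Ed = (dq/dP)·(P/q) = (-56.3736) × (93.2/2516.68) = -2.08768

-2.088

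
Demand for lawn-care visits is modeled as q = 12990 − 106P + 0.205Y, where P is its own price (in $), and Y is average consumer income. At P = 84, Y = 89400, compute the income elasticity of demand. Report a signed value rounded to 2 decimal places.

0.82

At the given values, q = 12990 − 106(84) + 0.205(89400) = 22413.
∂q/∂Y = 0.205.
E = (0.205) × (89400/22413) = 0.8176…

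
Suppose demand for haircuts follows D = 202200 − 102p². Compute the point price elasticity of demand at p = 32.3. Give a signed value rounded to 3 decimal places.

-2.222

dD/dp = −2·102·p = -6589.2. At p = 32.3, D = 95784.42.
Ed = (dD/dp)·(p/D) = (-6589.2) × (32.3/95784.42) = -2.22198…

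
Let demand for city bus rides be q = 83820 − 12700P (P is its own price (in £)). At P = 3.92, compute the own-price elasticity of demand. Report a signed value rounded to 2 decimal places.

At the given values, q = 83820 − 12700(3.92) = 34036.
∂q/∂P = −12700.
E = (-12700) × (3.92/34036) = -1.4626…

-1.46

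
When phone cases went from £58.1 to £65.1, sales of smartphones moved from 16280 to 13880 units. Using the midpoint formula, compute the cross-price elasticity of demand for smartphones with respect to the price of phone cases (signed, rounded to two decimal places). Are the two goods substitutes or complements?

-1.40; complements

%ΔQ_{smartphones} = (13880 − 16280)/avg = -2400/15080 = -0.159151…
%ΔP_{phone cases} = (65.1 − 58.1)/avg = 7/61.6 = 0.113636…
E_cross = (-2400/15080) / (7/61.6) = -1.4005…
E_cross < 0 ⇒ the goods are complements.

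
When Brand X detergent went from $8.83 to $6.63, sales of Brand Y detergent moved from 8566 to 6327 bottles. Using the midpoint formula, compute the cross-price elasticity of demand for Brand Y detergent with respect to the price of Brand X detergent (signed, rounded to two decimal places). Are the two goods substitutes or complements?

1.06; substitutes

%ΔQ_{Brand Y detergent} = (6327 − 8566)/avg = -2239/7446.5 = -0.300678…
%ΔP_{Brand X detergent} = (6.63 − 8.83)/avg = -2.2/7.73 = -0.284605…
E_cross = (-2239/7446.5) / (-2.2/7.73) = 1.0564…
E_cross > 0 ⇒ the goods are substitutes.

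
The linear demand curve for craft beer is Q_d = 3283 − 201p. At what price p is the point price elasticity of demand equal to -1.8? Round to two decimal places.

10.50

Ed = −201p/(3283 − 201p). Set this equal to -1.8:
201p = 1.8·(3283 − 201p) ⇒ 201p(1 + 1.8) = 1.8·3283
p = 1.8·3283 / (201·2.8) = 10.5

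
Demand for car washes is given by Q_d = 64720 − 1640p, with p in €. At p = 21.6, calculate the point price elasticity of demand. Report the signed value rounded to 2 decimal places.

dQ_d/dp = −1640. At p = 21.6, Q_d = 64720 − 1640(21.6) = 29296.
Ed = (dQ_d/dp)·(p/Q_d) = −1640 × (21.6/29296) = -1.2091…

-1.21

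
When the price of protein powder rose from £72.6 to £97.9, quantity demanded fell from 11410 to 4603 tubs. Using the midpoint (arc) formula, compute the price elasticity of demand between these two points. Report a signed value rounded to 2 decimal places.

%ΔQ = (4603 − 11410) / [(11410 + 4603)/2] = -6807/8006.5 = -0.850184…
%ΔP = (97.9 − 72.6) / [(72.6 + 97.9)/2] = 25.3/85.25 = 0.296774…
Arc Ed = %ΔQ / %ΔP = (-6807/8006.5) / (25.3/85.25) = -2.8647…

-2.86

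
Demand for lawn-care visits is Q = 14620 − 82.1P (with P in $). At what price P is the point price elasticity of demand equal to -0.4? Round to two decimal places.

50.88

Ed = −82.1P/(14620 − 82.1P). Set this equal to -0.4:
82.1P = 0.4·(14620 − 82.1P) ⇒ 82.1P(1 + 0.4) = 0.4·14620
P = 0.4·14620 / (82.1·1.4) = 50.8787…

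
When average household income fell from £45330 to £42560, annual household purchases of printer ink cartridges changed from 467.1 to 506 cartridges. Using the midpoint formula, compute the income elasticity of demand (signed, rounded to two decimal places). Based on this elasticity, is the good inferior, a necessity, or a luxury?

-1.27; inferior

%ΔQ = (506 − 467.1)/[( 467.1 + 506)/2] = 38.9/486.55 = 0.079950…
%ΔIncome = (42560 − 45330)/[( 45330 + 42560)/2] = -2770/43945 = -0.063033…
E_income = (38.9/486.55) / (-2770/43945) = -1.2683…
E_income < 0 ⇒ inferior good.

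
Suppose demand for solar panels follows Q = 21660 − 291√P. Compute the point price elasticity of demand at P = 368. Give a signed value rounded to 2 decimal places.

dQ/dP = −291/(2√P) = -7.58471. At P = 368, Q = 16077.7.
Ed = (dQ/dP)·(P/Q) = (-7.58471) × (368/16077.7) = -0.1736…

-0.17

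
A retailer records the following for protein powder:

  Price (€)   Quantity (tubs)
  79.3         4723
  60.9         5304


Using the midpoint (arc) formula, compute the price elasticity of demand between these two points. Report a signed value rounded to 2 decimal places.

%ΔQ = (5304 − 4723) / [(4723 + 5304)/2] = 581/5013.5 = 0.115887…
%ΔP = (60.9 − 79.3) / [(79.3 + 60.9)/2] = -18.4/70.1 = -0.262482…
Arc Ed = %ΔQ / %ΔP = (581/5013.5) / (-18.4/70.1) = -0.4415…

-0.44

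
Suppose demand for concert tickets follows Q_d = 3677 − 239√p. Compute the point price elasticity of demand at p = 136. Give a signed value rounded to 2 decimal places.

-1.57

dQ_d/dp = −239/(2√p) = -10.247. At p = 136, Q_d = 889.805.
Ed = (dQ_d/dp)·(p/Q_d) = (-10.247) × (136/889.805) = -1.5661…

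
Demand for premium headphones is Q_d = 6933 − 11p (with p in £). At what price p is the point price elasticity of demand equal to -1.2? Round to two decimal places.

Ed = −11p/(6933 − 11p). Set this equal to -1.2:
11p = 1.2·(6933 − 11p) ⇒ 11p(1 + 1.2) = 1.2·6933
p = 1.2·6933 / (11·2.2) = 343.7851…

343.79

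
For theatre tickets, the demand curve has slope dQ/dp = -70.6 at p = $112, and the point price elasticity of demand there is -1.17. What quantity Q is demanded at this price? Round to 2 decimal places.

6758.29

Ed = (dQ/dp)·(p/Q) ⇒ Q = (dQ/dp)·p/Ed = (-70.6)·112/(-1.17) = 6758.2905…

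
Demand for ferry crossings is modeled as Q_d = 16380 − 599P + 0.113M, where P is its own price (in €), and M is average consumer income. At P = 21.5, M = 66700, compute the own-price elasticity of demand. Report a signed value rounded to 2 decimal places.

-1.17

At the given values, Q_d = 16380 − 599(21.5) + 0.113(66700) = 11038.6.
∂Q_d/∂P = −599.
E = (-599) × (21.5/11038.6) = -1.1666…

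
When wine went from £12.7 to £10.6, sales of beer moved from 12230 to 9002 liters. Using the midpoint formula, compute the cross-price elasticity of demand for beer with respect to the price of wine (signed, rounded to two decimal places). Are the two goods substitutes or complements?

%ΔQ_{beer} = (9002 − 12230)/avg = -3228/10616 = -0.304069…
%ΔP_{wine} = (10.6 − 12.7)/avg = -2.1/11.65 = -0.180257…
E_cross = (-3228/10616) / (-2.1/11.65) = 1.6868…
E_cross > 0 ⇒ the goods are substitutes.

1.69; substitutes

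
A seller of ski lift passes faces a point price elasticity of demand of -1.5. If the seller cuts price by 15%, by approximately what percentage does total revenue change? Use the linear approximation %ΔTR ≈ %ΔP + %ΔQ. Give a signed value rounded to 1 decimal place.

+7.5%

%ΔQ ≈ Ed × %ΔP = (-1.5) × (-15%) = +22.5000%
%ΔTR ≈ %ΔP + %ΔQ = (-15%) + (+22.5000%) = +7.5000%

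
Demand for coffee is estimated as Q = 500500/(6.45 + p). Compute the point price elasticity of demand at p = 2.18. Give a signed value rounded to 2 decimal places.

-0.25

dQ/dp = −500500/(6.45 + p)² = -6720.2. At p = 2.18, Q = 57995.4.
Ed = (dQ/dp)·(p/Q) = (-6720.2) × (2.18/57995.4) = -0.2526…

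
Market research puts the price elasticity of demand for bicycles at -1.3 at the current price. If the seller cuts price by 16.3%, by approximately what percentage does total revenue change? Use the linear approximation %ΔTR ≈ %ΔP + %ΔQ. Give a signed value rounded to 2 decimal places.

+4.89%

%ΔQ ≈ Ed × %ΔP = (-1.3) × (-16.3%) = +21.1900%
%ΔTR ≈ %ΔP + %ΔQ = (-16.3%) + (+21.1900%) = +4.8900%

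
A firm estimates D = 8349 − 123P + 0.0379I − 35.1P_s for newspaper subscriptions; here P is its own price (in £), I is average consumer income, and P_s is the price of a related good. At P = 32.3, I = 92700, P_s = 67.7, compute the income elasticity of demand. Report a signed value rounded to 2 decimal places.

At the given values, D = 8349 − 123(32.3) + 0.0379(92700) − 35.1(67.7) = 5513.16.
∂D/∂I = 0.0379.
E = (0.0379) × (92700/5513.16) = 0.6372…

0.64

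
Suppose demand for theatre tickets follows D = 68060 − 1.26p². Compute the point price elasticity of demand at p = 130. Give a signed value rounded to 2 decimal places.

-0.91

dD/dp = −2·1.26·p = -327.6. At p = 130, D = 46766.
Ed = (dD/dp)·(p/D) = (-327.6) × (130/46766) = -0.9106…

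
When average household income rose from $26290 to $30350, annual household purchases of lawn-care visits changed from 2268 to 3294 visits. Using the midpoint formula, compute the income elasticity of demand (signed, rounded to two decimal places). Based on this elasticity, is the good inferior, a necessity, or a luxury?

%ΔQ = (3294 − 2268)/[( 2268 + 3294)/2] = 1026/2781 = 0.368932…
%ΔIncome = (30350 − 26290)/[( 26290 + 30350)/2] = 4060/28320 = 0.143361…
E_income = (1026/2781) / (4060/28320) = 2.5734…
E_income > 1 ⇒ normal good, luxury.

2.57; luxury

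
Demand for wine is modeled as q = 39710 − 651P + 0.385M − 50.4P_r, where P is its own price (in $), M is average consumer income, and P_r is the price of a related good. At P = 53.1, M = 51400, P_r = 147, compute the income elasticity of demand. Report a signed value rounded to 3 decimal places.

At the given values, q = 39710 − 651(53.1) + 0.385(51400) − 50.4(147) = 17522.1.
∂q/∂M = 0.385.
E = (0.385) × (51400/17522.1) = 1.12937…

1.129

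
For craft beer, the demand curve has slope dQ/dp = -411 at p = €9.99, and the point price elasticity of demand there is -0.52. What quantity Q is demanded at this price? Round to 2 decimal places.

Ed = (dQ/dp)·(p/Q) ⇒ Q = (dQ/dp)·p/Ed = (-411)·9.99/(-0.52) = 7895.9423…

7895.94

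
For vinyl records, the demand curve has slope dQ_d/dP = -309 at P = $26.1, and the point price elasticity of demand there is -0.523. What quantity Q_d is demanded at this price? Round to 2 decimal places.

Ed = (dQ_d/dP)·(P/Q_d) ⇒ Q_d = (dQ_d/dP)·P/Ed = (-309)·26.1/(-0.523) = 15420.4588…

15420.46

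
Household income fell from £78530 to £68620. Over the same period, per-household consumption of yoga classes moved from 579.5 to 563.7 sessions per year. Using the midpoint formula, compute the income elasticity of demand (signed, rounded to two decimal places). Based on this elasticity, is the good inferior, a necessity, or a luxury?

0.21; necessity

%ΔQ = (563.7 − 579.5)/[( 579.5 + 563.7)/2] = -15.8/571.6 = -0.027641…
%ΔIncome = (68620 − 78530)/[( 78530 + 68620)/2] = -9910/73575 = -0.134692…
E_income = (-15.8/571.6) / (-9910/73575) = 0.2052…
0 < E_income < 1 ⇒ normal good, necessity.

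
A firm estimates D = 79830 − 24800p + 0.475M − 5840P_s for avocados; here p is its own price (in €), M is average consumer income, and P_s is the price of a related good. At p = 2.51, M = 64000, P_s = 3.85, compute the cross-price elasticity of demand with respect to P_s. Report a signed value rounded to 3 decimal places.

-0.882

At the given values, D = 79830 − 24800(2.51) + 0.475(64000) − 5840(3.85) = 25498.
∂D/∂P_s = -5840.
E = (-5840) × (3.85/25498) = -0.88179…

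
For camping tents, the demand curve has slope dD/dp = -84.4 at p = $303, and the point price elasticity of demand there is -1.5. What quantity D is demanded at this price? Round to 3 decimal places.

17048.800

Ed = (dD/dp)·(p/D) ⇒ D = (dD/dp)·p/Ed = (-84.4)·303/(-1.5) = 17048.8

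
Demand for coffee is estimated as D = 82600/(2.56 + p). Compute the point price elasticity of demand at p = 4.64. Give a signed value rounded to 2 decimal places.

-0.64

dD/dp = −82600/(2.56 + p)² = -1593.36. At p = 4.64, D = 11472.2.
Ed = (dD/dp)·(p/D) = (-1593.36) × (4.64/11472.2) = -0.6444…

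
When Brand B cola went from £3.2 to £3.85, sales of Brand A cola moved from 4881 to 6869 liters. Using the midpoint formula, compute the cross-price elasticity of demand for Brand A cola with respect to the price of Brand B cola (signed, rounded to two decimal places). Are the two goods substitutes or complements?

1.84; substitutes

%ΔQ_{Brand A cola} = (6869 − 4881)/avg = 1988/5875 = 0.338382…
%ΔP_{Brand B cola} = (3.85 − 3.2)/avg = 0.65/3.525 = 0.184397…
E_cross = (1988/5875) / (0.65/3.525) = 1.8350…
E_cross > 0 ⇒ the goods are substitutes.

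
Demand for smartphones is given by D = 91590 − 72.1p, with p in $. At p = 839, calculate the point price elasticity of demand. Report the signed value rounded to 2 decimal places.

-1.95

dD/dp = −72.1. At p = 839, D = 91590 − 72.1(839) = 31098.1.
Ed = (dD/dp)·(p/D) = −72.1 × (839/31098.1) = -1.9451…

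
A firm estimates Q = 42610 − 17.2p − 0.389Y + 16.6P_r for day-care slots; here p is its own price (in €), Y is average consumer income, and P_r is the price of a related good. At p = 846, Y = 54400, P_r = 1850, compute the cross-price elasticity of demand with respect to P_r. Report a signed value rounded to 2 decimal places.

0.82

At the given values, Q = 42610 − 17.2(846) − 0.389(54400) + 16.6(1850) = 37607.2.
∂Q/∂P_r = 16.6.
E = (16.6) × (1850/37607.2) = 0.8165…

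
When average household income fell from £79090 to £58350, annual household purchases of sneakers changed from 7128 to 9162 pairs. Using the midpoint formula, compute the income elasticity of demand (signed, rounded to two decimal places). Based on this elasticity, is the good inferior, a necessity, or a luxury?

-0.83; inferior

%ΔQ = (9162 − 7128)/[( 7128 + 9162)/2] = 2034/8145 = 0.249723…
%ΔIncome = (58350 − 79090)/[( 79090 + 58350)/2] = -20740/68720 = -0.301804…
E_income = (2034/8145) / (-20740/68720) = -0.8274…
E_income < 0 ⇒ inferior good.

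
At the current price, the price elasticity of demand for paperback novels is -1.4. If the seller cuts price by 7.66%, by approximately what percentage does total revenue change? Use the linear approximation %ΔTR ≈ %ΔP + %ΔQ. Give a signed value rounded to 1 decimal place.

%ΔQ ≈ Ed × %ΔP = (-1.4) × (-7.66%) = +10.7240%
%ΔTR ≈ %ΔP + %ΔQ = (-7.66%) + (+10.7240%) = +3.0640%

+3.1%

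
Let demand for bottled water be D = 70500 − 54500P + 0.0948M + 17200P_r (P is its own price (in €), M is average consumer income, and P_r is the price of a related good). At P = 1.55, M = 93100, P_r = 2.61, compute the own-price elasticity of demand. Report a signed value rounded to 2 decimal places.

At the given values, D = 70500 − 54500(1.55) + 0.0948(93100) + 17200(2.61) = 39742.88.
∂D/∂P = −54500.
E = (-54500) × (1.55/39742.88) = -2.1255…

-2.13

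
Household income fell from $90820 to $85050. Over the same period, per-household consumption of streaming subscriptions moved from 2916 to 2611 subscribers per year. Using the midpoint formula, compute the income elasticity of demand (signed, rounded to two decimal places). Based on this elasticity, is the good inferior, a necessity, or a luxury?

1.68; luxury

%ΔQ = (2611 − 2916)/[( 2916 + 2611)/2] = -305/2763.5 = -0.110367…
%ΔIncome = (85050 − 90820)/[( 90820 + 85050)/2] = -5770/87935 = -0.065616…
E_income = (-305/2763.5) / (-5770/87935) = 1.6820…
E_income > 1 ⇒ normal good, luxury.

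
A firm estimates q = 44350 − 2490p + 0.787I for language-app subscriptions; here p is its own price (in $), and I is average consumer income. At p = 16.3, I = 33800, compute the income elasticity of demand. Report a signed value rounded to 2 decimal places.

0.88

At the given values, q = 44350 − 2490(16.3) + 0.787(33800) = 30363.6.
∂q/∂I = 0.787.
E = (0.787) × (33800/30363.6) = 0.8760…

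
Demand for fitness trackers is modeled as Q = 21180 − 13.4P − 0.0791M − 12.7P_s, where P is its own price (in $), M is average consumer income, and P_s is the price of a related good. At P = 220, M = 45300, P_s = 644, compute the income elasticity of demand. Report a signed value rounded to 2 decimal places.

At the given values, Q = 21180 − 13.4(220) − 0.0791(45300) − 12.7(644) = 6469.97.
∂Q/∂M = -0.0791.
E = (-0.0791) × (45300/6469.97) = -0.5538…

-0.55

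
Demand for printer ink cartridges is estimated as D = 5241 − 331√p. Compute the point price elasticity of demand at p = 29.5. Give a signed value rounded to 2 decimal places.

dD/dp = −331/(2√p) = -30.471. At p = 29.5, D = 3443.21.
Ed = (dD/dp)·(p/D) = (-30.471) × (29.5/3443.21) = -0.2610…

-0.26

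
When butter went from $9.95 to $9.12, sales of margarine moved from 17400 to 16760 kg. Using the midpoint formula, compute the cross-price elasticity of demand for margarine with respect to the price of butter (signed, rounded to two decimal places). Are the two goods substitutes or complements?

%ΔQ_{margarine} = (16760 − 17400)/avg = -640/17080 = -0.037470…
%ΔP_{butter} = (9.12 − 9.95)/avg = -0.83/9.535 = -0.087047…
E_cross = (-640/17080) / (-0.83/9.535) = 0.4304…
E_cross > 0 ⇒ the goods are substitutes.

0.43; substitutes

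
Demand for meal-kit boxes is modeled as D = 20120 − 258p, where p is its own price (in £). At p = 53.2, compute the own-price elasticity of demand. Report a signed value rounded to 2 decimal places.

At the given values, D = 20120 − 258(53.2) = 6394.4.
∂D/∂p = −258.
E = (-258) × (53.2/6394.4) = -2.1465…

-2.15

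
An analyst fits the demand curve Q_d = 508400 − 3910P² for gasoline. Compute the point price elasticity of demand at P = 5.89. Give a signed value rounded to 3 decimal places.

-0.728

dQ_d/dP = −2·3910·P = -46059.8. At P = 5.89, Q_d = 372753.889.
Ed = (dQ_d/dP)·(P/Q_d) = (-46059.8) × (5.89/372753.889) = -0.72780…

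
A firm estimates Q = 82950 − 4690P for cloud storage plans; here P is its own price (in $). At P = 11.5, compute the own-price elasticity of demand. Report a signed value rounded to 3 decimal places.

At the given values, Q = 82950 − 4690(11.5) = 29015.
∂Q/∂P = −4690.
E = (-4690) × (11.5/29015) = -1.85886…

-1.859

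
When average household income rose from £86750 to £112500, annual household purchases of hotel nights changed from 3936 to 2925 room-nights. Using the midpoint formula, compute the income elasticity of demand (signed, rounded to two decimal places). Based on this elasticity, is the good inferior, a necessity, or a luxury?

%ΔQ = (2925 − 3936)/[( 3936 + 2925)/2] = -1011/3430.5 = -0.294709…
%ΔIncome = (112500 − 86750)/[( 86750 + 112500)/2] = 25750/99625 = 0.258469…
E_income = (-1011/3430.5) / (25750/99625) = -1.1402…
E_income < 0 ⇒ inferior good.

-1.14; inferior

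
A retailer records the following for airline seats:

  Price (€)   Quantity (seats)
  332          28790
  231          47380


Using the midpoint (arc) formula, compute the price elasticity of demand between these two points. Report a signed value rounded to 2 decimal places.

%ΔQ = (47380 − 28790) / [(28790 + 47380)/2] = 18590/38085 = 0.488118…
%ΔP = (231 − 332) / [(332 + 231)/2] = -101/281.5 = -0.358792…
Arc Ed = %ΔQ / %ΔP = (18590/38085) / (-101/281.5) = -1.3604…

-1.36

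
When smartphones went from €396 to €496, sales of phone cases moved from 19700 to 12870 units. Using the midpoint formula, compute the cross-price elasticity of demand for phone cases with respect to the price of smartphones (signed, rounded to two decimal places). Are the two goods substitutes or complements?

-1.87; complements

%ΔQ_{phone cases} = (12870 − 19700)/avg = -6830/16285 = -0.419404…
%ΔP_{smartphones} = (496 − 396)/avg = 100/446 = 0.224215…
E_cross = (-6830/16285) / (100/446) = -1.8705…
E_cross < 0 ⇒ the goods are complements.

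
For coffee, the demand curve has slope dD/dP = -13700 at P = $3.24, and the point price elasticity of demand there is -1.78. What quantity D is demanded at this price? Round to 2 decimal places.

Ed = (dD/dP)·(P/D) ⇒ D = (dD/dP)·P/Ed = (-13700)·3.24/(-1.78) = 24937.0786…

24937.08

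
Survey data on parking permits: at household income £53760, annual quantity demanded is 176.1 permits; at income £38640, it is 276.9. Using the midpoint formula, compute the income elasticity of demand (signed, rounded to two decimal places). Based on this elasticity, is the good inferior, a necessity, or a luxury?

-1.36; inferior

%ΔQ = (276.9 − 176.1)/[( 176.1 + 276.9)/2] = 100.8/226.5 = 0.445033…
%ΔIncome = (38640 − 53760)/[( 53760 + 38640)/2] = -15120/46200 = -0.327272…
E_income = (100.8/226.5) / (-15120/46200) = -1.3598…
E_income < 0 ⇒ inferior good.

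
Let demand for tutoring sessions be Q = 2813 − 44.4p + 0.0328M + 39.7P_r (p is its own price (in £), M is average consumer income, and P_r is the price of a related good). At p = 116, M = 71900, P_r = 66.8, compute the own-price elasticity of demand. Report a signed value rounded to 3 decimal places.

-1.927

At the given values, Q = 2813 − 44.4(116) + 0.0328(71900) + 39.7(66.8) = 2672.88.
∂Q/∂p = −44.4.
E = (-44.4) × (116/2672.88) = -1.92691…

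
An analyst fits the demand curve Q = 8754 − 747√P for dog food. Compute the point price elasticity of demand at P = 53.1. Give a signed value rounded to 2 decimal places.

dQ/dP = −747/(2√P) = -51.2558. At P = 53.1, Q = 3310.63.
Ed = (dQ/dP)·(P/Q) = (-51.2558) × (53.1/3310.63) = -0.8221…

-0.82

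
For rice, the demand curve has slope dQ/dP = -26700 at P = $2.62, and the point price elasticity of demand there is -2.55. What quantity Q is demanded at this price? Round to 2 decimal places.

27432.94

Ed = (dQ/dP)·(P/Q) ⇒ Q = (dQ/dP)·P/Ed = (-26700)·2.62/(-2.55) = 27432.9411…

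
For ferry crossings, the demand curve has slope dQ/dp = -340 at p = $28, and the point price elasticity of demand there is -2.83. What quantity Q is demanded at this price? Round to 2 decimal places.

Ed = (dQ/dp)·(p/Q) ⇒ Q = (dQ/dp)·p/Ed = (-340)·28/(-2.83) = 3363.9575…

3363.96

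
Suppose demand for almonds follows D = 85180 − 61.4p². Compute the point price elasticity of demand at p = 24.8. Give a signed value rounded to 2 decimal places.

dD/dp = −2·61.4·p = -3045.44. At p = 24.8, D = 47416.544.
Ed = (dD/dp)·(p/D) = (-3045.44) × (24.8/47416.544) = -1.5928…

-1.59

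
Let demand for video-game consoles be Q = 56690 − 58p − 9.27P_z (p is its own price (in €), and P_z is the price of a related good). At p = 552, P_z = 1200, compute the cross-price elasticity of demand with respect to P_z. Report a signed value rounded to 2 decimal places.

-0.82

At the given values, Q = 56690 − 58(552) − 9.27(1200) = 13550.
∂Q/∂P_z = -9.27.
E = (-9.27) × (1200/13550) = -0.8209…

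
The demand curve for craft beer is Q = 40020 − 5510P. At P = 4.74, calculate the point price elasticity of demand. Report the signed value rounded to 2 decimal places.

dQ/dP = −5510. At P = 4.74, Q = 40020 − 5510(4.74) = 13902.6.
Ed = (dQ/dP)·(P/Q) = −5510 × (4.74/13902.6) = -1.8785…

-1.88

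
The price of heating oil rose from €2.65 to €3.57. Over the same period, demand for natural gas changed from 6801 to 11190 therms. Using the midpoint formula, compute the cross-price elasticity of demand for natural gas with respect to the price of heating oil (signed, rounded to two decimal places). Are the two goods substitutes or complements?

%ΔQ_{natural gas} = (11190 − 6801)/avg = 4389/8995.5 = 0.487910…
%ΔP_{heating oil} = (3.57 − 2.65)/avg = 0.92/3.11 = 0.295819…
E_cross = (4389/8995.5) / (0.92/3.11) = 1.6493…
E_cross > 0 ⇒ the goods are substitutes.

1.65; substitutes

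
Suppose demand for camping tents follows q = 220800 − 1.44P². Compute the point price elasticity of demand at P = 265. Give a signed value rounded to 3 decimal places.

dq/dP = −2·1.44·P = -763.2. At P = 265, q = 119676.
Ed = (dq/dP)·(P/q) = (-763.2) × (265/119676) = -1.68996…

-1.690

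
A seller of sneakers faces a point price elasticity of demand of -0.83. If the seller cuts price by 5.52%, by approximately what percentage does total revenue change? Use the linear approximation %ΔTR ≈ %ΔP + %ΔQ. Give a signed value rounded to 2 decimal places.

%ΔQ ≈ Ed × %ΔP = (-0.83) × (-5.52%) = +4.5816%
%ΔTR ≈ %ΔP + %ΔQ = (-5.52%) + (+4.5816%) = -0.9384%

-0.94%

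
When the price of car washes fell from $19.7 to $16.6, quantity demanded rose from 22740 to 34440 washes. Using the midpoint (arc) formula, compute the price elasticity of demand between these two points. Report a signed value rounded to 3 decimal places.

-2.396

%ΔQ = (34440 − 22740) / [(22740 + 34440)/2] = 11700/28590 = 0.409233…
%ΔP = (16.6 − 19.7) / [(19.7 + 16.6)/2] = -3.1/18.15 = -0.170798…
Arc Ed = %ΔQ / %ΔP = (11700/28590) / (-3.1/18.15) = -2.39599…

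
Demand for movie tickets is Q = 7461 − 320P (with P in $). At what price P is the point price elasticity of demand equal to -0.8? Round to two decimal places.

Ed = −320P/(7461 − 320P). Set this equal to -0.8:
320P = 0.8·(7461 − 320P) ⇒ 320P(1 + 0.8) = 0.8·7461
P = 0.8·7461 / (320·1.8) = 10.3625

10.36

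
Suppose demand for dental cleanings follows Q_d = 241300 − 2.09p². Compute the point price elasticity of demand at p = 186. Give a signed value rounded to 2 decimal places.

dQ_d/dp = −2·2.09·p = -777.48. At p = 186, Q_d = 168994.36.
Ed = (dQ_d/dp)·(p/Q_d) = (-777.48) × (186/168994.36) = -0.8557…

-0.86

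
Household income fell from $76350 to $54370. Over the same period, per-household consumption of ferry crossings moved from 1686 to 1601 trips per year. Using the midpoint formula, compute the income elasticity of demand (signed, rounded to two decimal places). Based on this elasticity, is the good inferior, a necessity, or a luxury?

0.15; necessity

%ΔQ = (1601 − 1686)/[( 1686 + 1601)/2] = -85/1643.5 = -0.051718…
%ΔIncome = (54370 − 76350)/[( 76350 + 54370)/2] = -21980/65360 = -0.336291…
E_income = (-85/1643.5) / (-21980/65360) = 0.1537…
0 < E_income < 1 ⇒ normal good, necessity.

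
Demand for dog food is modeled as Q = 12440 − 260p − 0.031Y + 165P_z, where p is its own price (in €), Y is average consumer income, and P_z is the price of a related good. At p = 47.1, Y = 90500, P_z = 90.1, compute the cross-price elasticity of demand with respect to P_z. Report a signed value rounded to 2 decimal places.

At the given values, Q = 12440 − 260(47.1) − 0.031(90500) + 165(90.1) = 12255.
∂Q/∂P_z = 165.
E = (165) × (90.1/12255) = 1.2130…

1.21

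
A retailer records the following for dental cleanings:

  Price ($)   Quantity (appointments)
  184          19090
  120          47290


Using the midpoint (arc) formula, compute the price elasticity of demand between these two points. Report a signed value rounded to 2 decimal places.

-2.02

%ΔQ = (47290 − 19090) / [(19090 + 47290)/2] = 28200/33190 = 0.849653…
%ΔP = (120 − 184) / [(184 + 120)/2] = -64/152 = -0.421052…
Arc Ed = %ΔQ / %ΔP = (28200/33190) / (-64/152) = -2.0179…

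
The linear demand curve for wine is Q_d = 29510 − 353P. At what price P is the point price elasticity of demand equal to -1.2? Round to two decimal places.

Ed = −353P/(29510 − 353P). Set this equal to -1.2:
353P = 1.2·(29510 − 353P) ⇒ 353P(1 + 1.2) = 1.2·29510
P = 1.2·29510 / (353·2.2) = 45.5987…

45.60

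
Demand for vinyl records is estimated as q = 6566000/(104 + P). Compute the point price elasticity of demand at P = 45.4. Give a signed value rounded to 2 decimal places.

-0.30

dq/dP = −6566000/(104 + P)² = -294.171. At P = 45.4, q = 43949.1.
Ed = (dq/dP)·(P/q) = (-294.171) × (45.4/43949.1) = -0.3038…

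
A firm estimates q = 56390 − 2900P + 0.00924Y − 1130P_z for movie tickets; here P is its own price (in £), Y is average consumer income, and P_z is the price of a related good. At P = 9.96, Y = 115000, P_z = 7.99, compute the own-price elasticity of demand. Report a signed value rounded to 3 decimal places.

At the given values, q = 56390 − 2900(9.96) + 0.00924(115000) − 1130(7.99) = 19539.9.
∂q/∂P = −2900.
E = (-2900) × (9.96/19539.9) = -1.47820…

-1.478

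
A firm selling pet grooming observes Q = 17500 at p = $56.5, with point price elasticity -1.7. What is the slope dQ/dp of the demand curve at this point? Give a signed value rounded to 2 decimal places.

-526.55

Ed = (dQ/dp)·(p/Q) ⇒ dQ/dp = Ed·Q/p = (-1.7)·17500/56.5 = -526.5486…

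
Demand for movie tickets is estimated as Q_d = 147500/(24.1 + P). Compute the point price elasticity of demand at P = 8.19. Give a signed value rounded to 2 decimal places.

-0.25

dQ_d/dP = −147500/(24.1 + P)² = -141.467. At P = 8.19, Q_d = 4567.98.
Ed = (dQ_d/dP)·(P/Q_d) = (-141.467) × (8.19/4567.98) = -0.2536…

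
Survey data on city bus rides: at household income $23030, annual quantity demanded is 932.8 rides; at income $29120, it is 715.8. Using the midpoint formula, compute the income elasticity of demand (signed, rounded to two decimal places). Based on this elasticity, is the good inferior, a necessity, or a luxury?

-1.13; inferior

%ΔQ = (715.8 − 932.8)/[( 932.8 + 715.8)/2] = -217/824.3 = -0.263253…
%ΔIncome = (29120 − 23030)/[( 23030 + 29120)/2] = 6090/26075 = 0.233557…
E_income = (-217/824.3) / (6090/26075) = -1.1271…
E_income < 0 ⇒ inferior good.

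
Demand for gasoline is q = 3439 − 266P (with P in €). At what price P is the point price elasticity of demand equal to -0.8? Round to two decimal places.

5.75

Ed = −266P/(3439 − 266P). Set this equal to -0.8:
266P = 0.8·(3439 − 266P) ⇒ 266P(1 + 0.8) = 0.8·3439
P = 0.8·3439 / (266·1.8) = 5.7460…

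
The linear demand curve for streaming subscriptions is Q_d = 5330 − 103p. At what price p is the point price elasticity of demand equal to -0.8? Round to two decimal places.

Ed = −103p/(5330 − 103p). Set this equal to -0.8:
103p = 0.8·(5330 − 103p) ⇒ 103p(1 + 0.8) = 0.8·5330
p = 0.8·5330 / (103·1.8) = 22.9989…

23.00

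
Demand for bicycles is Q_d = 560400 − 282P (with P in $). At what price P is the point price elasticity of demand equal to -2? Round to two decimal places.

1324.82

Ed = −282P/(560400 − 282P). Set this equal to -2:
282P = 2·(560400 − 282P) ⇒ 282P(1 + 2) = 2·560400
P = 2·560400 / (282·3) = 1324.8226…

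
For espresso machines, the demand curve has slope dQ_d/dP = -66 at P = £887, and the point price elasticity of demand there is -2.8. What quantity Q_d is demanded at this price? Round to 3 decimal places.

20907.857

Ed = (dQ_d/dP)·(P/Q_d) ⇒ Q_d = (dQ_d/dP)·P/Ed = (-66)·887/(-2.8) = 20907.85714…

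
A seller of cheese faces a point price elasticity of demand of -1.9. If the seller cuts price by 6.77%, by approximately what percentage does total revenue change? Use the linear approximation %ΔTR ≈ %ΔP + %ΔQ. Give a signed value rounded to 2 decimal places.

%ΔQ ≈ Ed × %ΔP = (-1.9) × (-6.77%) = +12.8630%
%ΔTR ≈ %ΔP + %ΔQ = (-6.77%) + (+12.8630%) = +6.0930%

+6.09%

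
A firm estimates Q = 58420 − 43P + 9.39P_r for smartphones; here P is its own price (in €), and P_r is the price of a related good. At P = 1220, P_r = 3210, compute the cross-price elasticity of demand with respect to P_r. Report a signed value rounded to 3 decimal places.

0.835

At the given values, Q = 58420 − 43(1220) + 9.39(3210) = 36101.9.
∂Q/∂P_r = 9.39.
E = (9.39) × (3210/36101.9) = 0.83491…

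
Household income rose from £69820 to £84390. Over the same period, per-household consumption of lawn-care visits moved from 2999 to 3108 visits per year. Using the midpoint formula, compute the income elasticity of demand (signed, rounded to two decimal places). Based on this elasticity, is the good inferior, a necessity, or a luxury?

0.19; necessity

%ΔQ = (3108 − 2999)/[( 2999 + 3108)/2] = 109/3053.5 = 0.035696…
%ΔIncome = (84390 − 69820)/[( 69820 + 84390)/2] = 14570/77105 = 0.188963…
E_income = (109/3053.5) / (14570/77105) = 0.1889…
0 < E_income < 1 ⇒ normal good, necessity.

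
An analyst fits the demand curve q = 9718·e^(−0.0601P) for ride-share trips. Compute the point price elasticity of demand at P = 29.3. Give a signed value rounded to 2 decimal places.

-1.76

dq/dP = −0.0601·q = -100.39. At P = 29.3, q = 1670.38.
Ed = (dq/dP)·(P/q) = (-100.39) × (29.3/1670.38) = -1.7609…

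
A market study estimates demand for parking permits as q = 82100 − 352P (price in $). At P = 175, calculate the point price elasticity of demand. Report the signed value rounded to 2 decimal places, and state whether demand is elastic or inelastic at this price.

dq/dP = −352. At P = 175, q = 82100 − 352(175) = 20500.
Ed = (dq/dP)·(P/q) = −352 × (175/20500) = -3.0048…
|Ed| = 3.00 > 1, so demand is elastic.

-3.00; elastic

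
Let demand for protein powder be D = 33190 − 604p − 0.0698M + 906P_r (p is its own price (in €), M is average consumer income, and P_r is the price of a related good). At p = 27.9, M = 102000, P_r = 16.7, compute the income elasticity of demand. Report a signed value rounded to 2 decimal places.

-0.29

At the given values, D = 33190 − 604(27.9) − 0.0698(102000) + 906(16.7) = 24349.
∂D/∂M = -0.0698.
E = (-0.0698) × (102000/24349) = -0.2923…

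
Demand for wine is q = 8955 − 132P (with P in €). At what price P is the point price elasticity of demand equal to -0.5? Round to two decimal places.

Ed = −132P/(8955 − 132P). Set this equal to -0.5:
132P = 0.5·(8955 − 132P) ⇒ 132P(1 + 0.5) = 0.5·8955
P = 0.5·8955 / (132·1.5) = 22.6136…

22.61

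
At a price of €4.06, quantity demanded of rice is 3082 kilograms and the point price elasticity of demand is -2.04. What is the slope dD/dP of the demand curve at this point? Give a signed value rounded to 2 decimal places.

-1548.59

Ed = (dD/dP)·(P/D) ⇒ dD/dP = Ed·D/P = (-2.04)·3082/4.06 = -1548.5911…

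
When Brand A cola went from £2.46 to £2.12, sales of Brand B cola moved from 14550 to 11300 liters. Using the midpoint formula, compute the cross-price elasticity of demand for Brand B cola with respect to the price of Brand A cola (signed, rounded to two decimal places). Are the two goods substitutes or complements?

%ΔQ_{Brand B cola} = (11300 − 14550)/avg = -3250/12925 = -0.251450…
%ΔP_{Brand A cola} = (2.12 − 2.46)/avg = -0.34/2.29 = -0.148471…
E_cross = (-3250/12925) / (-0.34/2.29) = 1.6935…
E_cross > 0 ⇒ the goods are substitutes.

1.69; substitutes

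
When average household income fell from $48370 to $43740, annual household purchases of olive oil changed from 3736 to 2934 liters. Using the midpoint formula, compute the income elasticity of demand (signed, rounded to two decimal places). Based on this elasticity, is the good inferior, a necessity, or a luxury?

2.39; luxury

%ΔQ = (2934 − 3736)/[( 3736 + 2934)/2] = -802/3335 = -0.240479…
%ΔIncome = (43740 − 48370)/[( 48370 + 43740)/2] = -4630/46055 = -0.100531…
E_income = (-802/3335) / (-4630/46055) = 2.3920…
E_income > 1 ⇒ normal good, luxury.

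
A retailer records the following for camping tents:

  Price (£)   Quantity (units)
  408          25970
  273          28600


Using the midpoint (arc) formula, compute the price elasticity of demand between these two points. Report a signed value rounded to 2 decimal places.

-0.24

%ΔQ = (28600 − 25970) / [(25970 + 28600)/2] = 2630/27285 = 0.096389…
%ΔP = (273 − 408) / [(408 + 273)/2] = -135/340.5 = -0.396475…
Arc Ed = %ΔQ / %ΔP = (2630/27285) / (-135/340.5) = -0.2431…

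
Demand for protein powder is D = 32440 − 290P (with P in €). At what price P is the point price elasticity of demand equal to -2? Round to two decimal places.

74.57

Ed = −290P/(32440 − 290P). Set this equal to -2:
290P = 2·(32440 − 290P) ⇒ 290P(1 + 2) = 2·32440
P = 2·32440 / (290·3) = 74.5747…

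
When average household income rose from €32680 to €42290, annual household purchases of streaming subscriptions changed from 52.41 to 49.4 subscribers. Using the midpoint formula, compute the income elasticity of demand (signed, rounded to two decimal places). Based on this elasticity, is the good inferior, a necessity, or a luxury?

%ΔQ = (49.4 − 52.41)/[( 52.41 + 49.4)/2] = -3.01/50.905 = -0.059129…
%ΔIncome = (42290 − 32680)/[( 32680 + 42290)/2] = 9610/37485 = 0.256369…
E_income = (-3.01/50.905) / (9610/37485) = -0.2306…
E_income < 0 ⇒ inferior good.

-0.23; inferior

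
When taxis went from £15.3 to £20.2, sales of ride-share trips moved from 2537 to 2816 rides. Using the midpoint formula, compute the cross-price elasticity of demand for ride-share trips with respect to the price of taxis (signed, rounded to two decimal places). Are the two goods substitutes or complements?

0.38; substitutes

%ΔQ_{ride-share trips} = (2816 − 2537)/avg = 279/2676.5 = 0.104240…
%ΔP_{taxis} = (20.2 − 15.3)/avg = 4.9/17.75 = 0.276056…
E_cross = (279/2676.5) / (4.9/17.75) = 0.3776…
E_cross > 0 ⇒ the goods are substitutes.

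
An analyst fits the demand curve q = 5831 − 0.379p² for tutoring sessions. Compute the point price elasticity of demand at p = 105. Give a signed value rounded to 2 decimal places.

-5.06

dq/dp = −2·0.379·p = -79.59. At p = 105, q = 1652.525.
Ed = (dq/dp)·(p/q) = (-79.59) × (105/1652.525) = -5.0570…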